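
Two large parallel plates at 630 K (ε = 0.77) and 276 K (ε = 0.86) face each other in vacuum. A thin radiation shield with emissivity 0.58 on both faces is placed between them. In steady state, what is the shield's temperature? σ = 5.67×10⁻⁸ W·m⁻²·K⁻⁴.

In steady state the net flux on the hot side equals that on the cold side.
σ(T₁⁴−T_s⁴)/D₁ = σ(T_s⁴−T₂⁴)/D₂, with D₁ = 1/ε₁+1/ε_s−1 = 2.023, D₂ = 1/ε_s+1/ε₂−1 = 1.887.
Solve for T_s⁴: T_s⁴ = (D₂·T₁⁴ + D₁·T₂⁴)/(D₁+D₂) = 7.903×10¹⁰ K⁴.

T_s ≈ 530 K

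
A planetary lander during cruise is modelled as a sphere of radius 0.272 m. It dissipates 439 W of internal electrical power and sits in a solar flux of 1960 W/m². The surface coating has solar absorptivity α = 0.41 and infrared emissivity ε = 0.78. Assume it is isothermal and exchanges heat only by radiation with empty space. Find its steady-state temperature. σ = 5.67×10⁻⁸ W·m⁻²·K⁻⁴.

T ≈ 351 K

At steady state, absorbed solar power + internal power = radiated power.
Absorbed: α·S·A_cross = 0.41·1960·0.2324 = 186.8 W (cross-section πr²).
Total input = 186.8 + 439 = 625.8 W.
Radiated: εσ·A_surf·T⁴ with A_surf = 4πr² = 0.9297 m².
T⁴ = 625.8/(0.78·5.67×10⁻⁸·0.9297) = 1.522×10¹⁰ K⁴.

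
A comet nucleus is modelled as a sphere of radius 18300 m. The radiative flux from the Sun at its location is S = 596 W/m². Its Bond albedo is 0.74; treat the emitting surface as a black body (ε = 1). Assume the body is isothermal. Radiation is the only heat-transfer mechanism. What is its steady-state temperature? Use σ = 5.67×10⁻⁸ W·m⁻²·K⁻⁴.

T ≈ 162 K

At equilibrium, absorbed power = emitted power.
Absorbing cross-section = πr² = 1.052×10⁹ m²; emitting surface = 4πr² = 4.208×10⁹ m² (ratio 4).
(1−a)S·A_cross = εσ·A_surf·T⁴  ⇒  T⁴ = (1−a)S/(4σ).
T⁴ = 0.260·596/(4·5.67×10⁻⁸) = 6.832×10⁸ K⁴.
T = (6.832×10⁸)^(1/4).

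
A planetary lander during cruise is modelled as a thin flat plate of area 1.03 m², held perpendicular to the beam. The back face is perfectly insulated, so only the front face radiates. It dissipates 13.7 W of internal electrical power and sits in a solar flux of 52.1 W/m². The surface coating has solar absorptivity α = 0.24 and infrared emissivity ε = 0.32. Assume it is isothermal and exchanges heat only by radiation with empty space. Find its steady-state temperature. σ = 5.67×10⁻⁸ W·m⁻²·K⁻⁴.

T ≈ 194 K

At steady state, absorbed solar power + internal power = radiated power.
Absorbed: α·S·A_cross = 0.24·52.1·1.030 = 12.88 W (cross-section A).
Total input = 12.88 + 13.7 = 26.58 W.
Radiated: εσ·A_surf·T⁴ with A_surf = A = 1.030 m².
T⁴ = 26.58/(0.32·5.67×10⁻⁸·1.030) = 1.422×10⁹ K⁴.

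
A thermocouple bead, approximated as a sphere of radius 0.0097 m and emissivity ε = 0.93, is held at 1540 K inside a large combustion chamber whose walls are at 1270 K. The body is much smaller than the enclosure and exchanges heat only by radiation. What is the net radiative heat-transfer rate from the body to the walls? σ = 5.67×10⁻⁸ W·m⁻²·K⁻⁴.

For a small grey body in a large enclosure: P_net = εσA(T_body⁴ − T_wall⁴).
A = 4πr² = 0.001182 m²; T_body⁴ − T_wall⁴ = 5.624×10¹² − 2.601×10¹² = 3.023×10¹² K⁴.
|P_net| = 0.93·5.67×10⁻⁸·0.001182·3.023×10¹².

P_net ≈ 188 W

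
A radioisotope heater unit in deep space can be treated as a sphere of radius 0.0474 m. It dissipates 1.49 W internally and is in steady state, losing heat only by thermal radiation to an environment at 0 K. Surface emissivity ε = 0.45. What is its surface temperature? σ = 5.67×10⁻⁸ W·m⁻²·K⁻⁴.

Steady state: internal power = radiated power, P = εσA T⁴.
Radiating area A = 4πr² = 0.02823 m².
T⁴ = P/(εσA) = 1.49/(0.45·5.67×10⁻⁸·0.02823) = 2.068×10⁹ K⁴.
T = (2.068×10⁹)^(1/4).

T ≈ 213 K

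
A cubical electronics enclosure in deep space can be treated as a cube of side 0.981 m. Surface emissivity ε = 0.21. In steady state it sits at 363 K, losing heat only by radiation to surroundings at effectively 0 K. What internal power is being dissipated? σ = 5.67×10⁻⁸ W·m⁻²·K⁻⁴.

P ≈ 1190 W

Steady state: P = εσA T⁴.
A = 6L² = 5.774 m²; T⁴ = (363)⁴ = 1.736×10¹⁰ K⁴.
P = 0.21 × 5.67×10⁻⁸ × 5.774 × 1.736×10¹⁰.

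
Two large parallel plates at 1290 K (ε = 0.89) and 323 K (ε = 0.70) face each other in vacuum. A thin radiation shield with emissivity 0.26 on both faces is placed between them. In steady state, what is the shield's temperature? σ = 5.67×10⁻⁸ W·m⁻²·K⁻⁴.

T_s ≈ 1100 K

In steady state the net flux on the hot side equals that on the cold side.
σ(T₁⁴−T_s⁴)/D₁ = σ(T_s⁴−T₂⁴)/D₂, with D₁ = 1/ε₁+1/ε_s−1 = 3.970, D₂ = 1/ε_s+1/ε₂−1 = 4.275.
Solve for T_s⁴: T_s⁴ = (D₂·T₁⁴ + D₁·T₂⁴)/(D₁+D₂) = 1.441×10¹² K⁴.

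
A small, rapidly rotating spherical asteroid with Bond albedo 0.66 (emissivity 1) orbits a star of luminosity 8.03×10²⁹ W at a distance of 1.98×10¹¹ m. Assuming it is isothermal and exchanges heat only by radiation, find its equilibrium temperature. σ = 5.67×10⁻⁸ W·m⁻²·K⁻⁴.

First find the stellar flux at distance d: S = L/(4πd²) = 8.03×10²⁹/(4π·(1.98×10¹¹)²) = 1.630×10⁶ W/m².
For an isothermal sphere, absorbed (1−a)S·πr² = emitted σ·4πr²·T⁴, so T⁴ = (1−a)S/(4σ).
T⁴ = 0.340·1.630×10⁶/(4·5.67×10⁻⁸) = 2.443×10¹² K⁴.

T ≈ 1250 K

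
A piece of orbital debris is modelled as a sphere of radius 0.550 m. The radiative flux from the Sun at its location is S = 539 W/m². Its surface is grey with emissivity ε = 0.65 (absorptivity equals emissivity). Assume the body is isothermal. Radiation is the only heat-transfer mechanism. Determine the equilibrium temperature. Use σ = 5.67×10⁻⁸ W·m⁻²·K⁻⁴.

At equilibrium, absorbed power = emitted power.
Absorbing cross-section = πr² = 0.9503 m²; emitting surface = 4πr² = 3.801 m² (ratio 4).
εS·A_cross = εσ·A_surf·T⁴  ⇒  T⁴ = S/(4σ)   (ε cancels).
T⁴ = 539/(4·5.67×10⁻⁸) = 2.377×10⁹ K⁴.
T = (2.377×10⁹)^(1/4).

T ≈ 221 K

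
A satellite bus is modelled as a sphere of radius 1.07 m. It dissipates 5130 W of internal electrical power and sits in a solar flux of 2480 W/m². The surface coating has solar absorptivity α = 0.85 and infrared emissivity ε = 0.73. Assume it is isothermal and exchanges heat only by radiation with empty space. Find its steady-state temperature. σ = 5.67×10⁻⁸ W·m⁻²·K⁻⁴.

T ≈ 382 K

At steady state, absorbed solar power + internal power = radiated power.
Absorbed: α·S·A_cross = 0.85·2480·3.597 = 7582 W (cross-section πr²).
Total input = 7582 + 5130 = 12710 W.
Radiated: εσ·A_surf·T⁴ with A_surf = 4πr² = 14.39 m².
T⁴ = 12710/(0.73·5.67×10⁻⁸·14.39) = 2.135×10¹⁰ K⁴.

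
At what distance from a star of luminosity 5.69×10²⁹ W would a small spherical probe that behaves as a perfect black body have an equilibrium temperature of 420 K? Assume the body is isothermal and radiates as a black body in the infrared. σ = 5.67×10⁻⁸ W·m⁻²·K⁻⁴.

For an isothermal black-emitting sphere, (1−a)S·πr² = σ·4πr²·T⁴ ⇒ S = 4σT⁴/(1−a).
S = 4·5.67×10⁻⁸·(420)⁴/1.00 = 7057 W/m².
Flux falls as S = L/(4πd²), so d = √(L/(4πS)) = √(5.69×10²⁹/(4π·7057)).

d ≈ 2.53×10¹² m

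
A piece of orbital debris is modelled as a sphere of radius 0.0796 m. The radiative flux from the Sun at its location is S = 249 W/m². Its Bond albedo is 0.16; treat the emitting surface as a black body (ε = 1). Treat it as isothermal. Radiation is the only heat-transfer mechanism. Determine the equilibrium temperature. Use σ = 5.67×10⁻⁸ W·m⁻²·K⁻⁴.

At equilibrium, absorbed power = emitted power.
Absorbing cross-section = πr² = 0.01991 m²; emitting surface = 4πr² = 0.07962 m² (ratio 4).
(1−a)S·A_cross = εσ·A_surf·T⁴  ⇒  T⁴ = (1−a)S/(4σ).
T⁴ = 0.840·249/(4·5.67×10⁻⁸) = 9.222×10⁸ K⁴.
T = (9.222×10⁸)^(1/4).

T ≈ 174 K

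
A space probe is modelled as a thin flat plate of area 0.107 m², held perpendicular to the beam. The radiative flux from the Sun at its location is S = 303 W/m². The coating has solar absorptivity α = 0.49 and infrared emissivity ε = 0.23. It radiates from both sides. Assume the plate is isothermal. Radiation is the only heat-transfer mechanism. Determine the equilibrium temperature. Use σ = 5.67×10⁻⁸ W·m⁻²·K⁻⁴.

At equilibrium, absorbed power = emitted power.
Absorbing cross-section = A = 0.1070 m²; emitting surface = 2A = 0.2140 m² (ratio 2).
αS·A_cross = εσ·A_surf·T⁴  ⇒  T⁴ = αS/(ε·2σ).
T⁴ = 0.490·303/(0.23·2·5.67×10⁻⁸) = 5.692×10⁹ K⁴.
T = (5.692×10⁹)^(1/4).

T ≈ 275 K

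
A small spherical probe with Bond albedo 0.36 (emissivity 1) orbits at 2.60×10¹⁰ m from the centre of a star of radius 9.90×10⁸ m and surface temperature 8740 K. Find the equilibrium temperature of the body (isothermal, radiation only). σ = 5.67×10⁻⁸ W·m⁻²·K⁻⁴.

T ≈ 1080 K

The star's surface emits σT_*⁴; at distance d the flux is S = σT_*⁴(R_*/d)².
S = 5.67×10⁻⁸·(8740)⁴·(9.90×10⁸/2.60×10¹⁰)² = 4.797×10⁵ W/m².
For an isothermal sphere T⁴ = (1−a)S/(4σ) = 1.354×10¹² K⁴.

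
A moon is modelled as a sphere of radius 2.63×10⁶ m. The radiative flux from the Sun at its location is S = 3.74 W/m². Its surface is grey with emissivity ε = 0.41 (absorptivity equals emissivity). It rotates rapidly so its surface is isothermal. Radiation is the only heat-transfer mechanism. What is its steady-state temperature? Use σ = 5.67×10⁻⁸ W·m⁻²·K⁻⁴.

T ≈ 63.7 K

At equilibrium, absorbed power = emitted power.
Absorbing cross-section = πr² = 2.173×10¹³ m²; emitting surface = 4πr² = 8.692×10¹³ m² (ratio 4).
εS·A_cross = εσ·A_surf·T⁴  ⇒  T⁴ = S/(4σ)   (ε cancels).
T⁴ = 3.74/(4·5.67×10⁻⁸) = 1.649×10⁷ K⁴.
T = (1.649×10⁷)^(1/4).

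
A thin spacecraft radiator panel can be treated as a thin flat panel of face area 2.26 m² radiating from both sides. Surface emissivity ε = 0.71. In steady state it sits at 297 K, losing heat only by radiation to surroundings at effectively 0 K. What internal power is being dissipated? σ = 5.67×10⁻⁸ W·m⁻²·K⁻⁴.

P ≈ 1420 W

Steady state: P = εσA T⁴.
A = 2·2.26 = 4.520 m²; T⁴ = (297)⁴ = 7.781×10⁹ K⁴.
P = 0.71 × 5.67×10⁻⁸ × 4.520 × 7.781×10⁹.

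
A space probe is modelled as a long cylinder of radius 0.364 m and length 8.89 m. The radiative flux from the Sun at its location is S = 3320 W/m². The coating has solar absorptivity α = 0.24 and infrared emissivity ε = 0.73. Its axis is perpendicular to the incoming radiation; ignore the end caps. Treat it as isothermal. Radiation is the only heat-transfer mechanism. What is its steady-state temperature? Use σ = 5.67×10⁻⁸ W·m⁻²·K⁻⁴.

T ≈ 280 K

At equilibrium, absorbed power = emitted power.
Absorbing cross-section = 2rL = 6.472 m²; emitting surface = 2πrL = 20.33 m² (ratio π).
αS·A_cross = εσ·A_surf·T⁴  ⇒  T⁴ = αS/(ε·πσ).
T⁴ = 0.240·3320/(0.73·π·5.67×10⁻⁸) = 6.128×10⁹ K⁴.
T = (6.128×10⁹)^(1/4).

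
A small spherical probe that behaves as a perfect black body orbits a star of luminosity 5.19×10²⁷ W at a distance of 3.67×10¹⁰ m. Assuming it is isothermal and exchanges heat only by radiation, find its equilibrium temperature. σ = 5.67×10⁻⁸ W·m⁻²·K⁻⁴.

First find the stellar flux at distance d: S = L/(4πd²) = 5.19×10²⁷/(4π·(3.67×10¹⁰)²) = 3.066×10⁵ W/m².
For an isothermal sphere, absorbed (1−a)S·πr² = emitted σ·4πr²·T⁴, so T⁴ = (1−a)S/(4σ).
T⁴ = 1.00·3.066×10⁵/(4·5.67×10⁻⁸) = 1.352×10¹² K⁴.

T ≈ 1080 K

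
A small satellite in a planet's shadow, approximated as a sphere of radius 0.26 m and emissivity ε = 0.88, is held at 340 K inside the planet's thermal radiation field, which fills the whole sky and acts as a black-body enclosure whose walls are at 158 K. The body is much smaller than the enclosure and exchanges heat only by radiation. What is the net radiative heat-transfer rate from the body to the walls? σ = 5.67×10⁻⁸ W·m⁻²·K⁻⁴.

P_net ≈ 540 W

For a small grey body in a large enclosure: P_net = εσA(T_body⁴ − T_wall⁴).
A = 4πr² = 0.8495 m²; T_body⁴ − T_wall⁴ = 1.336×10¹⁰ − 6.232×10⁸ = 1.274×10¹⁰ K⁴.
|P_net| = 0.88·5.67×10⁻⁸·0.8495·1.274×10¹⁰.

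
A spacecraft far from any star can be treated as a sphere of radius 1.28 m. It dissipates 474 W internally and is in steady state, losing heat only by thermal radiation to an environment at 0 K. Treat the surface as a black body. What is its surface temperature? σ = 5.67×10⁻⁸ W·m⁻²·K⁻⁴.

T ≈ 142 K

Steady state: internal power = radiated power, P = εσA T⁴.
Radiating area A = 4πr² = 20.59 m².
T⁴ = P/(εσA) = 474/(1.0·5.67×10⁻⁸·20.59) = 4.060×10⁸ K⁴.
T = (4.060×10⁸)^(1/4).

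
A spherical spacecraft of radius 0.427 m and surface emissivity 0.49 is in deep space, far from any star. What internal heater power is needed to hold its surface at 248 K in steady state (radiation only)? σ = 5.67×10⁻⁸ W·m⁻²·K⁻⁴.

P ≈ 241 W

P = εσ·4πr²·T⁴.
4πr² = 2.291 m²; T⁴ = 3.783×10⁹ K⁴.
P = 0.49·5.67×10⁻⁸·2.291·3.783×10⁹.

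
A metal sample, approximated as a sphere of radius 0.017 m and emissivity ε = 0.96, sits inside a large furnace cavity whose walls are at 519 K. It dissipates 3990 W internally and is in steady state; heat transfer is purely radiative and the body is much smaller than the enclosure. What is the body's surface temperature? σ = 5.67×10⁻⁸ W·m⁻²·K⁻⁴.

For a small grey body in a large enclosure, net radiated power = εσA(T⁴ − T_w⁴).
Steady state: P = εσA(T⁴ − T_w⁴) with A = 4πr² = 0.003632 m².
T⁴ = P/(εσA) + T_w⁴ = 3990/(0.96·5.67×10⁻⁸·0.003632) + (519)⁴
    = 2.018×10¹³ + 7.256×10¹⁰ = 2.026×10¹³ K⁴.

T ≈ 2120 K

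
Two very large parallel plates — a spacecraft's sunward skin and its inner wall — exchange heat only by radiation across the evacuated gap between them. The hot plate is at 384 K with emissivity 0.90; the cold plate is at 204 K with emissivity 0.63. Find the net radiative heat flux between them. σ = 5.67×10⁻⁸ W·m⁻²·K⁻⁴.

q ≈ 668 W/m²

For two infinite grey parallel plates, q = σ(T₁⁴ − T₂⁴)/(1/ε₁ + 1/ε₂ − 1).
T₁⁴ − T₂⁴ = 2.174×10¹⁰ − 1.732×10⁹ = 2.001×10¹⁰ K⁴.
1/ε₁ + 1/ε₂ − 1 = 1.111 + 1.587 − 1 = 1.698.
q = 5.67×10⁻⁸ × 2.001×10¹⁰ / 1.698.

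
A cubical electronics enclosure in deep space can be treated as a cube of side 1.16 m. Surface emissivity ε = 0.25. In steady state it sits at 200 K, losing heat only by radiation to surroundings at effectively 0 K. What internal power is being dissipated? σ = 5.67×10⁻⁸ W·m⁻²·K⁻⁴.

Steady state: P = εσA T⁴.
A = 6L² = 8.074 m²; T⁴ = (200)⁴ = 1.600×10⁹ K⁴.
P = 0.25 × 5.67×10⁻⁸ × 8.074 × 1.600×10⁹.

P ≈ 183 W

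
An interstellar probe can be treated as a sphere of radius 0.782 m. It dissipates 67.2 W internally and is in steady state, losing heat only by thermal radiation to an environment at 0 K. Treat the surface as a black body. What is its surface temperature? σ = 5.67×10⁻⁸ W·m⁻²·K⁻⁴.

Steady state: internal power = radiated power, P = εσA T⁴.
Radiating area A = 4πr² = 7.685 m².
T⁴ = P/(εσA) = 67.2/(1.0·5.67×10⁻⁸·7.685) = 1.542×10⁸ K⁴.
T = (1.542×10⁸)^(1/4).

T ≈ 111 K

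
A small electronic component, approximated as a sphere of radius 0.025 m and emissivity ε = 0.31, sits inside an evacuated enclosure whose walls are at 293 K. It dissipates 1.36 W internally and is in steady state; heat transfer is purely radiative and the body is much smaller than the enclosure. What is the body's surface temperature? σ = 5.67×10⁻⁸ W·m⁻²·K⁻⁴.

T ≈ 362 K

For a small grey body in a large enclosure, net radiated power = εσA(T⁴ − T_w⁴).
Steady state: P = εσA(T⁴ − T_w⁴) with A = 4πr² = 0.007854 m².
T⁴ = P/(εσA) + T_w⁴ = 1.36/(0.31·5.67×10⁻⁸·0.007854) + (293)⁴
    = 9.852×10⁹ + 7.370×10⁹ = 1.722×10¹⁰ K⁴.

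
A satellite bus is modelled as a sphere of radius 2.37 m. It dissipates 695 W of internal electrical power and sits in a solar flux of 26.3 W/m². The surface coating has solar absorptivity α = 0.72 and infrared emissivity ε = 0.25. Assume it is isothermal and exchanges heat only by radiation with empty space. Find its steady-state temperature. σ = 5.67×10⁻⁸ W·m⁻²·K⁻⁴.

T ≈ 179 K

At steady state, absorbed solar power + internal power = radiated power.
Absorbed: α·S·A_cross = 0.72·26.3·17.65 = 334.1 W (cross-section πr²).
Total input = 334.1 + 695 = 1029 W.
Radiated: εσ·A_surf·T⁴ with A_surf = 4πr² = 70.58 m².
T⁴ = 1029/(0.25·5.67×10⁻⁸·70.58) = 1.029×10⁹ K⁴.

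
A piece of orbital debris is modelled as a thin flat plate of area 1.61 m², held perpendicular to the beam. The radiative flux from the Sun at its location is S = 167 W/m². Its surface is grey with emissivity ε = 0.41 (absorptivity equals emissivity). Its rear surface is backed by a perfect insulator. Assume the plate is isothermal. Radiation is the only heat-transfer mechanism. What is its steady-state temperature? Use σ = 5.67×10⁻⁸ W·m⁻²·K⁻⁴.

At equilibrium, absorbed power = emitted power.
Absorbing cross-section = A = 1.610 m²; emitting surface = A = 1.610 m² (ratio 1).
εS·A_cross = εσ·A_surf·T⁴  ⇒  T⁴ = S/(1σ)   (ε cancels).
T⁴ = 167/(1·5.67×10⁻⁸) = 2.945×10⁹ K⁴.
T = (2.945×10⁹)^(1/4).

T ≈ 233 K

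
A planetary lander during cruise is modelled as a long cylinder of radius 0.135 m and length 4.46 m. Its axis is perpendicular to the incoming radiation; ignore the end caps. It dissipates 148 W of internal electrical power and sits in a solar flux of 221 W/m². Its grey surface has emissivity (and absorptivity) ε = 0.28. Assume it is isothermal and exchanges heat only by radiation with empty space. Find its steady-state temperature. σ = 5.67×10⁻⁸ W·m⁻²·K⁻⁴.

T ≈ 247 K

At steady state, absorbed solar power + internal power = radiated power.
Absorbed: α·S·A_cross = 0.28·221·1.204 = 74.52 W (cross-section 2rL).
Total input = 74.52 + 148 = 222.5 W.
Radiated: εσ·A_surf·T⁴ with A_surf = 2πrL = 3.783 m².
T⁴ = 222.5/(0.28·5.67×10⁻⁸·3.783) = 3.705×10⁹ K⁴.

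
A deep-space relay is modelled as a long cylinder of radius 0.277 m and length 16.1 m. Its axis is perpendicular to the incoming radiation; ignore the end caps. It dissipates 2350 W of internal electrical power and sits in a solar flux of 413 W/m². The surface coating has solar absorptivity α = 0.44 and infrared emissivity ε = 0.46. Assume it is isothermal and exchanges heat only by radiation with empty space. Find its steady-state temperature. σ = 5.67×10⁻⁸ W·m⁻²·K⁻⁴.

At steady state, absorbed solar power + internal power = radiated power.
Absorbed: α·S·A_cross = 0.44·413·8.919 = 1621 W (cross-section 2rL).
Total input = 1621 + 2350 = 3971 W.
Radiated: εσ·A_surf·T⁴ with A_surf = 2πrL = 28.02 m².
T⁴ = 3971/(0.46·5.67×10⁻⁸·28.02) = 5.433×10⁹ K⁴.

T ≈ 271 K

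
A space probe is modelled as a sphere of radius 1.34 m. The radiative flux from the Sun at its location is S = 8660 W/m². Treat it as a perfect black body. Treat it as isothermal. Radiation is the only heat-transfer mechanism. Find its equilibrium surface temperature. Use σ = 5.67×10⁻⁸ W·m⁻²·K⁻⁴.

At equilibrium, absorbed power = emitted power.
Absorbing cross-section = πr² = 5.641 m²; emitting surface = 4πr² = 22.56 m² (ratio 4).
S·A_cross = εσ·A_surf·T⁴  ⇒  T⁴ = S/(4σ).
T⁴ = 1.00·8660/(4·5.67×10⁻⁸) = 3.818×10¹⁰ K⁴.
T = (3.818×10¹⁰)^(1/4).

T ≈ 442 K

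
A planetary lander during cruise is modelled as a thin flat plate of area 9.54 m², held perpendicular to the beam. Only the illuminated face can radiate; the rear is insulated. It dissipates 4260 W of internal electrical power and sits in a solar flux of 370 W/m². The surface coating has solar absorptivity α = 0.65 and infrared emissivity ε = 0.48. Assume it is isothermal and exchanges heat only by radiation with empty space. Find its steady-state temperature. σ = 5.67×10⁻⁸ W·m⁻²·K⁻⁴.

T ≈ 399 K

At steady state, absorbed solar power + internal power = radiated power.
Absorbed: α·S·A_cross = 0.65·370·9.540 = 2294 W (cross-section A).
Total input = 2294 + 4260 = 6554 W.
Radiated: εσ·A_surf·T⁴ with A_surf = A = 9.540 m².
T⁴ = 6554/(0.48·5.67×10⁻⁸·9.540) = 2.524×10¹⁰ K⁴.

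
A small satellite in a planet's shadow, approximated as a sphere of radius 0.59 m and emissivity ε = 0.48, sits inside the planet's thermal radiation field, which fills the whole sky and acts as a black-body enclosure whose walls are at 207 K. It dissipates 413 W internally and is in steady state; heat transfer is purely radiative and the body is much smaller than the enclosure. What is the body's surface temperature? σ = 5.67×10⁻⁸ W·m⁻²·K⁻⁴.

T ≈ 270 K

For a small grey body in a large enclosure, net radiated power = εσA(T⁴ − T_w⁴).
Steady state: P = εσA(T⁴ − T_w⁴) with A = 4πr² = 4.374 m².
T⁴ = P/(εσA) + T_w⁴ = 413/(0.48·5.67×10⁻⁸·4.374) + (207)⁴
    = 3.469×10⁹ + 1.836×10⁹ = 5.305×10⁹ K⁴.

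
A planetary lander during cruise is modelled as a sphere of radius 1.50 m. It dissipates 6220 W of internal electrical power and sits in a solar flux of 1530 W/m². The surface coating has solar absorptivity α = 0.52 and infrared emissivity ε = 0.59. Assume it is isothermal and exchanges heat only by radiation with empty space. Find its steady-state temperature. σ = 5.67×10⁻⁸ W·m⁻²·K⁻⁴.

At steady state, absorbed solar power + internal power = radiated power.
Absorbed: α·S·A_cross = 0.52·1530·7.069 = 5624 W (cross-section πr²).
Total input = 5624 + 6220 = 11840 W.
Radiated: εσ·A_surf·T⁴ with A_surf = 4πr² = 28.27 m².
T⁴ = 11840/(0.59·5.67×10⁻⁸·28.27) = 1.252×10¹⁰ K⁴.

T ≈ 335 K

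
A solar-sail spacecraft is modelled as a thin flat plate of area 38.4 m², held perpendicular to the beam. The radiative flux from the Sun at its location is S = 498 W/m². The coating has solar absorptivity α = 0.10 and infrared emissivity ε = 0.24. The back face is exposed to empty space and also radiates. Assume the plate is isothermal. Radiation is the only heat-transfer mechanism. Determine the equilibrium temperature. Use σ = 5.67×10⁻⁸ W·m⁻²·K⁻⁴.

T ≈ 207 K

At equilibrium, absorbed power = emitted power.
Absorbing cross-section = A = 38.40 m²; emitting surface = 2A = 76.80 m² (ratio 2).
αS·A_cross = εσ·A_surf·T⁴  ⇒  T⁴ = αS/(ε·2σ).
T⁴ = 0.100·498/(0.24·2·5.67×10⁻⁸) = 1.830×10⁹ K⁴.
T = (1.830×10⁹)^(1/4).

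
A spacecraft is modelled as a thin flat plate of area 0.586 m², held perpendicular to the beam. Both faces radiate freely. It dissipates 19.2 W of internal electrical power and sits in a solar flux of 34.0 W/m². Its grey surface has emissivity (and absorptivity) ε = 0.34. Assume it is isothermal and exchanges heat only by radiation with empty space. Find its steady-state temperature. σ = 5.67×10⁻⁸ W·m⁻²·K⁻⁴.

T ≈ 184 K

At steady state, absorbed solar power + internal power = radiated power.
Absorbed: α·S·A_cross = 0.34·34.0·0.5860 = 6.774 W (cross-section A).
Total input = 6.774 + 19.2 = 25.97 W.
Radiated: εσ·A_surf·T⁴ with A_surf = 2A = 1.172 m².
T⁴ = 25.97/(0.34·5.67×10⁻⁸·1.172) = 1.150×10⁹ K⁴.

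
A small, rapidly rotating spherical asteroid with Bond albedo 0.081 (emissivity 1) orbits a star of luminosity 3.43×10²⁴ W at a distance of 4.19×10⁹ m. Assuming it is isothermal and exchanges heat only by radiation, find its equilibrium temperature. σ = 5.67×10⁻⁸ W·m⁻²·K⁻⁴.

First find the stellar flux at distance d: S = L/(4πd²) = 3.43×10²⁴/(4π·(4.19×10⁹)²) = 15550 W/m².
For an isothermal sphere, absorbed (1−a)S·πr² = emitted σ·4πr²·T⁴, so T⁴ = (1−a)S/(4σ).
T⁴ = 0.919·15550/(4·5.67×10⁻⁸) = 6.300×10¹⁰ K⁴.

T ≈ 501 K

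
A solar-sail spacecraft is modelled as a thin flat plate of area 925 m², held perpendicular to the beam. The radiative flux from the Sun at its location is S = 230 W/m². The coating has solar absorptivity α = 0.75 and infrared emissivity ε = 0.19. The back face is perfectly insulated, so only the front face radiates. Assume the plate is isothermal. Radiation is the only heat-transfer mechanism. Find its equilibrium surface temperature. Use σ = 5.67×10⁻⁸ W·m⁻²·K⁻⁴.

At equilibrium, absorbed power = emitted power.
Absorbing cross-section = A = 925.0 m²; emitting surface = A = 925.0 m² (ratio 1).
αS·A_cross = εσ·A_surf·T⁴  ⇒  T⁴ = αS/(ε·1σ).
T⁴ = 0.750·230/(0.19·1·5.67×10⁻⁸) = 1.601×10¹⁰ K⁴.
T = (1.601×10¹⁰)^(1/4).

T ≈ 356 K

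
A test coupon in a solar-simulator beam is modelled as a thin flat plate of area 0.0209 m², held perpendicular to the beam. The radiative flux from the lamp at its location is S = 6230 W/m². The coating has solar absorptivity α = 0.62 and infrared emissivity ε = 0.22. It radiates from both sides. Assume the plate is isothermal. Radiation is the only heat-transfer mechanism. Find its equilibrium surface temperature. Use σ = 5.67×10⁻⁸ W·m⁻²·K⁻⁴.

At equilibrium, absorbed power = emitted power.
Absorbing cross-section = A = 0.02090 m²; emitting surface = 2A = 0.04180 m² (ratio 2).
αS·A_cross = εσ·A_surf·T⁴  ⇒  T⁴ = αS/(ε·2σ).
T⁴ = 0.620·6230/(0.22·2·5.67×10⁻⁸) = 1.548×10¹¹ K⁴.
T = (1.548×10¹¹)^(1/4).

T ≈ 627 K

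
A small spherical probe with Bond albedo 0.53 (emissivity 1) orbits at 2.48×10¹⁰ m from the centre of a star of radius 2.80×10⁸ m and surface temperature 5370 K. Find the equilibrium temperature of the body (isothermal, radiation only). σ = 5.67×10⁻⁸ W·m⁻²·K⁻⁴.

T ≈ 334 K

The star's surface emits σT_*⁴; at distance d the flux is S = σT_*⁴(R_*/d)².
S = 5.67×10⁻⁸·(5370)⁴·(2.80×10⁸/2.48×10¹⁰)² = 6010 W/m².
For an isothermal sphere T⁴ = (1−a)S/(4σ) = 1.246×10¹⁰ K⁴.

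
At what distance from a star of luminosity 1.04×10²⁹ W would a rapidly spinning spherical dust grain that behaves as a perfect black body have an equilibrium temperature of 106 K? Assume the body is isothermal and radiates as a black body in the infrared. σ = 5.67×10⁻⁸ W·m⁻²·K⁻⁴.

For an isothermal black-emitting sphere, (1−a)S·πr² = σ·4πr²·T⁴ ⇒ S = 4σT⁴/(1−a).
S = 4·5.67×10⁻⁸·(106)⁴/1.00 = 28.63 W/m².
Flux falls as S = L/(4πd²), so d = √(L/(4πS)) = √(1.04×10²⁹/(4π·28.63)).

d ≈ 1.70×10¹³ m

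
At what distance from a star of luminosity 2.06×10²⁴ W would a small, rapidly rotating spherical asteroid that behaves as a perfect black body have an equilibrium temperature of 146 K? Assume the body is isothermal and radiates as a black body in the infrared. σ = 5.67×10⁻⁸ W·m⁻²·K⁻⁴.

For an isothermal black-emitting sphere, (1−a)S·πr² = σ·4πr²·T⁴ ⇒ S = 4σT⁴/(1−a).
S = 4·5.67×10⁻⁸·(146)⁴/1.00 = 103.1 W/m².
Flux falls as S = L/(4πd²), so d = √(L/(4πS)) = √(2.06×10²⁴/(4π·103.1)).

d ≈ 3.99×10¹⁰ m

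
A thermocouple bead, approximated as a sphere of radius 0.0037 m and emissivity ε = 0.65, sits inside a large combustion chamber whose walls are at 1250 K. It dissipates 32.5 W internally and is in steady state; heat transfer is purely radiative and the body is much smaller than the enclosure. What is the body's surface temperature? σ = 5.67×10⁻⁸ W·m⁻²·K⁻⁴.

For a small grey body in a large enclosure, net radiated power = εσA(T⁴ − T_w⁴).
Steady state: P = εσA(T⁴ − T_w⁴) with A = 4πr² = 1.720×10⁻⁴ m².
T⁴ = P/(εσA) + T_w⁴ = 32.5/(0.65·5.67×10⁻⁸·1.720×10⁻⁴) + (1250)⁴
    = 5.126×10¹² + 2.441×10¹² = 7.567×10¹² K⁴.

T ≈ 1660 K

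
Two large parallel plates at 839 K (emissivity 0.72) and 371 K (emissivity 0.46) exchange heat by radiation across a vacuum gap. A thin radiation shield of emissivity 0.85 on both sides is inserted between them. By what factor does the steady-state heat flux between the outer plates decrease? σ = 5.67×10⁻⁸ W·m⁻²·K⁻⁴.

Without shield: q₀ = σΔ(T⁴)/(1/ε₁+1/ε₂−1) with denominator 2.563.
With shield the two gaps are in series; the resistances add: (1/ε₁+1/ε_s−1)+(1/ε_s+1/ε₂−1) = 1.565+2.350 = 3.916.
Heat-flux ratio q₀/q = 3.916/2.563.

factor ≈ 1.53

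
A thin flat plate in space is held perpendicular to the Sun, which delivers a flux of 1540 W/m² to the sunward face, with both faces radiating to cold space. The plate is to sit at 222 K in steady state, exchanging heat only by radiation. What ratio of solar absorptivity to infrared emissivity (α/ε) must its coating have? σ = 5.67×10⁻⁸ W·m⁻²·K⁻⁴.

Balance: αS·A = εσ·2A·T⁴ ⇒ α/ε = 2σT⁴/S.
α/ε = 2·5.67×10⁻⁸·(222)⁴/1540 = 2·5.67×10⁻⁸·2.429×10⁹/1540.

α/ε ≈ 0.179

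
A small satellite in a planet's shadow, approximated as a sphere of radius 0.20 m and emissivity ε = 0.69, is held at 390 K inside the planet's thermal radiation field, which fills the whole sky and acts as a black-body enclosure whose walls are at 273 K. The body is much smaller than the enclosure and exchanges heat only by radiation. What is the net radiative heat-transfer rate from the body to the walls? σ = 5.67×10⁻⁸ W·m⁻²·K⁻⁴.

P_net ≈ 346 W

For a small grey body in a large enclosure: P_net = εσA(T_body⁴ − T_wall⁴).
A = 4πr² = 0.5027 m²; T_body⁴ − T_wall⁴ = 2.313×10¹⁰ − 5.555×10⁹ = 1.758×10¹⁰ K⁴.
|P_net| = 0.69·5.67×10⁻⁸·0.5027·1.758×10¹⁰.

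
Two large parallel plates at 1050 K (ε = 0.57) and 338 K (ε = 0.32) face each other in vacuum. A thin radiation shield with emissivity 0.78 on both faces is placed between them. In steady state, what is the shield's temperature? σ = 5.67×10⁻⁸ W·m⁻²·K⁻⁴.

T_s ≈ 935 K

In steady state the net flux on the hot side equals that on the cold side.
σ(T₁⁴−T_s⁴)/D₁ = σ(T_s⁴−T₂⁴)/D₂, with D₁ = 1/ε₁+1/ε_s−1 = 2.036, D₂ = 1/ε_s+1/ε₂−1 = 3.407.
Solve for T_s⁴: T_s⁴ = (D₂·T₁⁴ + D₁·T₂⁴)/(D₁+D₂) = 7.657×10¹¹ K⁴.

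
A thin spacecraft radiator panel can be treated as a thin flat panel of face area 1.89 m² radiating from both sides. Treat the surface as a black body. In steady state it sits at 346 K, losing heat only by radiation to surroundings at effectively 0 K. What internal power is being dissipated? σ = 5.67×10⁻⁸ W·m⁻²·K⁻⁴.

P ≈ 3070 W

Steady state: P = εσA T⁴.
A = 2·1.89 = 3.780 m²; T⁴ = (346)⁴ = 1.433×10¹⁰ K⁴.
P = 1.0 × 5.67×10⁻⁸ × 3.780 × 1.433×10¹⁰.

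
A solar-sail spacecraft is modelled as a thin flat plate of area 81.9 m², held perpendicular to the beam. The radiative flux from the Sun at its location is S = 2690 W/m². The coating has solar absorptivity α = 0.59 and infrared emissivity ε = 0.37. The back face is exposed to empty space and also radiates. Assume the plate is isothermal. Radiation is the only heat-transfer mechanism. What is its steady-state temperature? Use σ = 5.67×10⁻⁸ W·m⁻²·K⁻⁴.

At equilibrium, absorbed power = emitted power.
Absorbing cross-section = A = 81.90 m²; emitting surface = 2A = 163.8 m² (ratio 2).
αS·A_cross = εσ·A_surf·T⁴  ⇒  T⁴ = αS/(ε·2σ).
T⁴ = 0.590·2690/(0.37·2·5.67×10⁻⁸) = 3.783×10¹⁰ K⁴.
T = (3.783×10¹⁰)^(1/4).

T ≈ 441 K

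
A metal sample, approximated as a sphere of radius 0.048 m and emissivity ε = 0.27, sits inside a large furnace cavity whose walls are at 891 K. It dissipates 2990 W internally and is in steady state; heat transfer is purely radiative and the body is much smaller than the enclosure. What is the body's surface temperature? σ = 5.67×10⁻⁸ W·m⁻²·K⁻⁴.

T ≈ 1650 K

For a small grey body in a large enclosure, net radiated power = εσA(T⁴ − T_w⁴).
Steady state: P = εσA(T⁴ − T_w⁴) with A = 4πr² = 0.02895 m².
T⁴ = P/(εσA) + T_w⁴ = 2990/(0.27·5.67×10⁻⁸·0.02895) + (891)⁴
    = 6.746×10¹² + 6.302×10¹¹ = 7.376×10¹² K⁴.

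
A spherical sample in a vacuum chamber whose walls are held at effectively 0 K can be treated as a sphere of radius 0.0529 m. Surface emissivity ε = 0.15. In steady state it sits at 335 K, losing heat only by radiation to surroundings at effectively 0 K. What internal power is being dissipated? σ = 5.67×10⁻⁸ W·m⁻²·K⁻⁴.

P ≈ 3.77 W

Steady state: P = εσA T⁴.
A = 4πr² = 0.03517 m²; T⁴ = (335)⁴ = 1.259×10¹⁰ K⁴.
P = 0.15 × 5.67×10⁻⁸ × 0.03517 × 1.259×10¹⁰.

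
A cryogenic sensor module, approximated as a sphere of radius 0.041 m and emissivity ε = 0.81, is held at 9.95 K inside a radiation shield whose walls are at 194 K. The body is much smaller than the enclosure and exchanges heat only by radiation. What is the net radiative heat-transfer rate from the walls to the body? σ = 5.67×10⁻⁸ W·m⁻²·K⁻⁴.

For a small grey body in a large enclosure: P_net = εσA(T_body⁴ − T_wall⁴).
A = 4πr² = 0.02112 m²; T_body⁴ − T_wall⁴ = 9801 − 1.416×10⁹ = -1.416×10⁹ K⁴.
|P_net| = 0.81·5.67×10⁻⁸·0.02112·1.416×10⁹.

P_net ≈ 1.37 W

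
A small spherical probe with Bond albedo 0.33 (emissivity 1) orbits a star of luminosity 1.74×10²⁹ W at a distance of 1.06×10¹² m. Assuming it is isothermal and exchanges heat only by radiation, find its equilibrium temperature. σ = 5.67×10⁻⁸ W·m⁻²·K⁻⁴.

T ≈ 437 K

First find the stellar flux at distance d: S = L/(4πd²) = 1.74×10²⁹/(4π·(1.06×10¹²)²) = 12320 W/m².
For an isothermal sphere, absorbed (1−a)S·πr² = emitted σ·4πr²·T⁴, so T⁴ = (1−a)S/(4σ).
T⁴ = 0.670·12320/(4·5.67×10⁻⁸) = 3.640×10¹⁰ K⁴.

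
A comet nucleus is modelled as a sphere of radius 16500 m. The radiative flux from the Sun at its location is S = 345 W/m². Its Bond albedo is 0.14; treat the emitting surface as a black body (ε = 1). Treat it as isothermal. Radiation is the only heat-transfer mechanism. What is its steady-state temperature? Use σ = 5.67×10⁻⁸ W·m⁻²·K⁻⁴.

At equilibrium, absorbed power = emitted power.
Absorbing cross-section = πr² = 8.553×10⁸ m²; emitting surface = 4πr² = 3.421×10⁹ m² (ratio 4).
(1−a)S·A_cross = εσ·A_surf·T⁴  ⇒  T⁴ = (1−a)S/(4σ).
T⁴ = 0.860·345/(4·5.67×10⁻⁸) = 1.308×10⁹ K⁴.
T = (1.308×10⁹)^(1/4).

T ≈ 190 K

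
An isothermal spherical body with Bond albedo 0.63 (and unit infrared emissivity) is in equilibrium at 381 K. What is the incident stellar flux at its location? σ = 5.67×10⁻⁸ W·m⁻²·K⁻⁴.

S ≈ 12900 W/m²

(1−a)S·πr² = σ·4πr²·T⁴ ⇒ S = 4σT⁴/(1−a).
S = 4·5.67×10⁻⁸·2.107×10¹⁰/0.370.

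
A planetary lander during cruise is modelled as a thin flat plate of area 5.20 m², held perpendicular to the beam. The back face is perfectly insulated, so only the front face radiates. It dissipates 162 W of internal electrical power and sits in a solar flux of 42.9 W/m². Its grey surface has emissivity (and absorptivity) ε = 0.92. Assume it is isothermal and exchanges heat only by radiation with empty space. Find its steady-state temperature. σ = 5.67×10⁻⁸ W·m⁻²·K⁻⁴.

At steady state, absorbed solar power + internal power = radiated power.
Absorbed: α·S·A_cross = 0.92·42.9·5.200 = 205.2 W (cross-section A).
Total input = 205.2 + 162 = 367.2 W.
Radiated: εσ·A_surf·T⁴ with A_surf = A = 5.200 m².
T⁴ = 367.2/(0.92·5.67×10⁻⁸·5.200) = 1.354×10⁹ K⁴.

T ≈ 192 K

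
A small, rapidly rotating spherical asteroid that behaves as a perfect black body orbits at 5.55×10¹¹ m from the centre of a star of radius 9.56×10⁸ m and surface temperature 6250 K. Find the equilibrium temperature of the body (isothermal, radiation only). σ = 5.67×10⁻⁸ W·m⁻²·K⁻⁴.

T ≈ 183 K

The star's surface emits σT_*⁴; at distance d the flux is S = σT_*⁴(R_*/d)².
S = 5.67×10⁻⁸·(6250)⁴·(9.56×10⁸/5.55×10¹¹)² = 256.7 W/m².
For an isothermal sphere T⁴ = (1−a)S/(4σ) = 1.132×10⁹ K⁴.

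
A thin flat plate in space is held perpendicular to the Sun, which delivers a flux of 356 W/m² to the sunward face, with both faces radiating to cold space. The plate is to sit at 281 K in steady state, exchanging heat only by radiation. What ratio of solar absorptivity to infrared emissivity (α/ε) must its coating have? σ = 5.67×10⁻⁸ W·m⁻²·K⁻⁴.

α/ε ≈ 1.99

Balance: αS·A = εσ·2A·T⁴ ⇒ α/ε = 2σT⁴/S.
α/ε = 2·5.67×10⁻⁸·(281)⁴/356 = 2·5.67×10⁻⁸·6.235×10⁹/356.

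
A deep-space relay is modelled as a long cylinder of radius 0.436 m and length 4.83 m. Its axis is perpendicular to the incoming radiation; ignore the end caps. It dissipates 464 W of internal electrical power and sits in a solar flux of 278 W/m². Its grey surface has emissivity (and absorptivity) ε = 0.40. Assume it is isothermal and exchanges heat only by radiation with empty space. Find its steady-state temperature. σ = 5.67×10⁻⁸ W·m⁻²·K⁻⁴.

T ≈ 236 K

At steady state, absorbed solar power + internal power = radiated power.
Absorbed: α·S·A_cross = 0.40·278·4.212 = 468.3 W (cross-section 2rL).
Total input = 468.3 + 464 = 932.3 W.
Radiated: εσ·A_surf·T⁴ with A_surf = 2πrL = 13.23 m².
T⁴ = 932.3/(0.40·5.67×10⁻⁸·13.23) = 3.107×10⁹ K⁴.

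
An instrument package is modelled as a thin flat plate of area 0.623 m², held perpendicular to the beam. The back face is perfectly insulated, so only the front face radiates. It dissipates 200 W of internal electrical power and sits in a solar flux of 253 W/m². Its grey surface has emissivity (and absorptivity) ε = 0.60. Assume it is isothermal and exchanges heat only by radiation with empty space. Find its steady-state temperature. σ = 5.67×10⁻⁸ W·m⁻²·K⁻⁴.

T ≈ 343 K

At steady state, absorbed solar power + internal power = radiated power.
Absorbed: α·S·A_cross = 0.60·253·0.6230 = 94.57 W (cross-section A).
Total input = 94.57 + 200 = 294.6 W.
Radiated: εσ·A_surf·T⁴ with A_surf = A = 0.6230 m².
T⁴ = 294.6/(0.60·5.67×10⁻⁸·0.6230) = 1.390×10¹⁰ K⁴.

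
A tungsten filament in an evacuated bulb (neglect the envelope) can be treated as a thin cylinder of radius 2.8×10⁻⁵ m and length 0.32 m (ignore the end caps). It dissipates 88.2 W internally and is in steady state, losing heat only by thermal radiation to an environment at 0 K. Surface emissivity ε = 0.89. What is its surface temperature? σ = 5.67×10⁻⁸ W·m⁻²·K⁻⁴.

T ≈ 2360 K

Steady state: internal power = radiated power, P = εσA T⁴.
Radiating area A = 2πrL = 5.630×10⁻⁵ m².
T⁴ = P/(εσA) = 88.2/(0.89·5.67×10⁻⁸·5.630×10⁻⁵) = 3.105×10¹³ K⁴.
T = (3.105×10¹³)^(1/4).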